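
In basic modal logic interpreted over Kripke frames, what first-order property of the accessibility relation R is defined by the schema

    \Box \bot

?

Emptiness of R

□⊥ is valid iff no world has any successor (otherwise □⊥ fails at any world with one).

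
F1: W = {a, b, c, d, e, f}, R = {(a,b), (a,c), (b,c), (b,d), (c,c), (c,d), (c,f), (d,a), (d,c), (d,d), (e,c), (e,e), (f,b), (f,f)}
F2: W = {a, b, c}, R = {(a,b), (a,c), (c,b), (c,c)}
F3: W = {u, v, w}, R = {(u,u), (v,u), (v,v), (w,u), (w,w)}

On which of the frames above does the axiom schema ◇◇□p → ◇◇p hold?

The schema corresponds to a generalized confluence (Geach) condition: ∀x ∀y (xR²y → ∃w (yRw ∧ xR²w)).
F1: condition met.
F2: fails — aR²b but no w with bRw and aR²w.
F3: condition met.

F1, F3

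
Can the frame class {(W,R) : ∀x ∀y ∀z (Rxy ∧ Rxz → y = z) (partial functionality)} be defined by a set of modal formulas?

Yes — defined by ◇p → □p

Yes: it is partial functionality, defined by the CD schema ◇p → □p.
Suppose ◇p→□p is valid. Take Rxy, Rxz and set V(p)={y}. Then ◇p at x, so □p at x, so p at z, i.e. z=y.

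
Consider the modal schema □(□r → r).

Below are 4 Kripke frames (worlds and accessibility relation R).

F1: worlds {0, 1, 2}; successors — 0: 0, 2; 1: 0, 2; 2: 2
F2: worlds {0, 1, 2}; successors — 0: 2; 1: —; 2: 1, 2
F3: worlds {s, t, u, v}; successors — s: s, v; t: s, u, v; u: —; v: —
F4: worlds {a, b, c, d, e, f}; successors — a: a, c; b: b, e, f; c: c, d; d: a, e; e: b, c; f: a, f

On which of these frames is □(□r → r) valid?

Frame correspondent (Sahlqvist): ∀x ∀y (Rxy → Ryy) — i.e. shift-reflexivity.
F1: holds.
F2: fails — R21 but not R11.
F3: fails — Rtv but not Rvv.
F4: fails — Rde but not Ree.

F1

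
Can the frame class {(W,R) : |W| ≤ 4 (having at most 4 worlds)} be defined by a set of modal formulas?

Any modally definable frame class is closed under disjoint unions.
Any modal formula valid on each of 5 disjoint one-world frames is valid on their disjoint union (validity is preserved under disjoint unions). Each one-world frame has |W|=1≤4, but the union has |W|=5.
Hence having at most 4 worlds is not modally definable.

No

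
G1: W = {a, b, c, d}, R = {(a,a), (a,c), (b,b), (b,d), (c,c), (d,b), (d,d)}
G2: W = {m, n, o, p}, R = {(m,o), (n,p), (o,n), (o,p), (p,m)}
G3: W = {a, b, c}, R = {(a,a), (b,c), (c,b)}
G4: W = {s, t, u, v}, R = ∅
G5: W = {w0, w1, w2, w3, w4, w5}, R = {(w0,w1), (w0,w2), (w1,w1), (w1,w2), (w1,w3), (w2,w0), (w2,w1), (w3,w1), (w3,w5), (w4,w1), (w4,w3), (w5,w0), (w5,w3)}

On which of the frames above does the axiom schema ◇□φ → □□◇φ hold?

This is the axiom for a generalized confluence (Geach) condition; its first-order frame correspondent is ∀x ∀y ∀z ((xRy ∧ xR²z) → ∃w (yRw ∧ zRw)).
G1: ✓.
G2: fails — mRo, mR²p but no w with oRw and pRw.
G3: fails — bRc, bR²b but no w with cRw and bRw.
G4: ✓.
G5: fails — w1Rw3, w1R²w5 but no w with w3Rw and w5Rw.

G1, G4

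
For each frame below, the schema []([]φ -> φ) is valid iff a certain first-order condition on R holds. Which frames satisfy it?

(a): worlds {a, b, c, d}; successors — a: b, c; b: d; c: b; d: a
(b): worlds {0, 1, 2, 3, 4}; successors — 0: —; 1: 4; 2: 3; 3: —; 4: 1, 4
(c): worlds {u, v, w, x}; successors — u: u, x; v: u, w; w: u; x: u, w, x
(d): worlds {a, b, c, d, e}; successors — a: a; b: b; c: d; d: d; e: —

(d)

This is the axiom for shift-reflexivity; its first-order frame correspondent is forall x forall y (Rxy -> Ryy).
(a): fails — Rab but not Rbb.
(b): fails — R23 but not R33.
(c): fails — Rxw but not Rww.
(d): holds.
Valid on: (d).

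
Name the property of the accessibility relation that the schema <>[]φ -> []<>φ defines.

Suppose ◇□φ→□◇φ is valid. Take Rxy, Rxz and set V(φ)={w : Ryw}. Then □φ at y so ◇□φ at x, so □◇φ at x, so ◇φ at z, giving w with Rzw and Ryw.

convergence: forall x forall y forall z (Rxy & Rxz -> exists w (Ryw & Rzw))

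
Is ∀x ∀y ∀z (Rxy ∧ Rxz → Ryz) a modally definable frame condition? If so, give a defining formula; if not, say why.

This is a Sahlqvist condition; the 5 axiom ◇r → □◇r defines it.
Suppose ◇r→□◇r is valid. Take Rxy, Rxz and set V(r)={y}. Then ◇r at x, so □◇r at x, so ◇r at z, so some w with Rzw has r; w=y, i.e. Rzy. By symmetry of the argument, Ryz.

Definable; ◇r → □◇r defines it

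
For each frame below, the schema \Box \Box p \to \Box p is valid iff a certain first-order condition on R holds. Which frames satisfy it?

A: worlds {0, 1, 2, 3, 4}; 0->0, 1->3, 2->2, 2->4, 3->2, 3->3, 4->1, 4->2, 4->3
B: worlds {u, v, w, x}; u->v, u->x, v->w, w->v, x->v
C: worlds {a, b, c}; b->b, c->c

C

The schema corresponds to density: \forall x \forall y (Rxy \to \exists z (Rxz \wedge Rzy)).
A: fails — R41 but no z with R4z and Rz1.
B: fails — Rvw but no z with Rvz and Rzw.
C: condition met.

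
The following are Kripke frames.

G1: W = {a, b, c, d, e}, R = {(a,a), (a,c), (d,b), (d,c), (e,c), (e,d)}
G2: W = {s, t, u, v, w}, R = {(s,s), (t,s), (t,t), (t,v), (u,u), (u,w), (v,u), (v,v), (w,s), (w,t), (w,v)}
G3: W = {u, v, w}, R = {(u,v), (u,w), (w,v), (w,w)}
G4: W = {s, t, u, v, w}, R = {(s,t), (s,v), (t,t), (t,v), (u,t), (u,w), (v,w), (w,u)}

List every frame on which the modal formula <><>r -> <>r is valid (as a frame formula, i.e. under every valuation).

This is the axiom for transitivity; its first-order frame correspondent is forall x forall y forall z (Rxy & Ryz -> Rxz).
G1: fails — Red and Rdb but not Reb.
G2: fails — Rtv and Rvu but not Rtu.
G3: satisfies the condition.
G4: fails — Rtv and Rvw but not Rtw.

G3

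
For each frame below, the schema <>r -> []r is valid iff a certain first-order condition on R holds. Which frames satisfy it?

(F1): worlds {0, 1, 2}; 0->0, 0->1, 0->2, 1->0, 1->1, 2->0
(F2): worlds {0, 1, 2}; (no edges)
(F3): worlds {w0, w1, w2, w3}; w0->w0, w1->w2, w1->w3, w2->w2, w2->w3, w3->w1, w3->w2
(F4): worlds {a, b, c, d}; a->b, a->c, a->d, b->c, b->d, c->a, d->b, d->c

(F2)

The schema corresponds to partial functionality: forall x forall y forall z (Rxy & Rxz -> y = z).
(F1): fails — 0 sees both 0 and 1.
(F2): satisfies the condition.
(F3): fails — w1 sees both w2 and w3.
(F4): fails — a sees both b and c.
Valid on: (F2).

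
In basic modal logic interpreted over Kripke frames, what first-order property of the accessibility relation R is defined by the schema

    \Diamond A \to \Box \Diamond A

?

Suppose ◇A→□◇A is valid. Take Rxy, Rxz and set V(A)={y}. Then ◇A at x, so □◇A at x, so ◇A at z, so some w with Rzw has A; w=y, i.e. Rzy. By symmetry of the argument, Ryz.
Conversely, any frame satisfying \forall x \forall y \forall z (Rxy \wedge Rxz \to Ryz) validates the schema.
So the correspondent is the Euclidean property.

The Euclidean property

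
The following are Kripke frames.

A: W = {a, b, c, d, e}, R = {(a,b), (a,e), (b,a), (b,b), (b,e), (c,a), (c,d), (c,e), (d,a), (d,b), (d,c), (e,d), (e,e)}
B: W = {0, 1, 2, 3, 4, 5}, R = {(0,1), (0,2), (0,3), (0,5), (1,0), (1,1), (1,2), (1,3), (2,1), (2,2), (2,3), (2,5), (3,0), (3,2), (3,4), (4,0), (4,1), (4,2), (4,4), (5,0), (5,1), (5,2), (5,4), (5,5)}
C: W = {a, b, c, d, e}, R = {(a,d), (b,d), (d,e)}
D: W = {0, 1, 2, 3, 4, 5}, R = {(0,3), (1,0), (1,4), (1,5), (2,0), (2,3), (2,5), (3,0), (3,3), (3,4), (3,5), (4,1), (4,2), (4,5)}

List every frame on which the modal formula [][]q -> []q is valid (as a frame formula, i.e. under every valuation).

Frame correspondent (Sahlqvist): forall x forall y (Rxy -> exists z (Rxz & Rzy)) — i.e. density.
A: fails — Rdc but no z with Rdz and Rzc.
B: holds.
C: fails — Rde but no z with Rdz and Rze.
D: fails — R10 but no z with R1z and Rz0.
Valid on: B.

B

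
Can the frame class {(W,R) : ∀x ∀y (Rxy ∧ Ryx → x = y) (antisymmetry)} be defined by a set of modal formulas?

Any modally definable frame class is closed under surjective bounded morphisms.
The 4-cycle (worlds a,b,c,d with a→b→c→d→a) is antisymmetric. Sending even-indexed worlds to s and odd-indexed worlds to t is a surjective bounded morphism onto the two-world frame with s↔t, which is not antisymmetric.
So no modal formula (or set of formulas) defines exactly the antisymmetric frames.

Not modally definable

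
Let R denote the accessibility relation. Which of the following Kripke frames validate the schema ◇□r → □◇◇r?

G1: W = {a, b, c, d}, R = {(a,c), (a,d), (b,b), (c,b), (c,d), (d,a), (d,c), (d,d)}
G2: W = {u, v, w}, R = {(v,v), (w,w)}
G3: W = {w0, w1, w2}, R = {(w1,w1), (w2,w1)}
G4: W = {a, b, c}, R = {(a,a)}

G2, G3, G4

This is the axiom for a generalized confluence (Geach) condition; its first-order frame correspondent is ∀x ∀y ∀z ((xRy ∧ xRz) → ∃w (yRw ∧ zR²w)).
G1: fails — cRd, cRb but no w with dRw and bR²w.
G2: holds.
G3: holds.
G4: holds.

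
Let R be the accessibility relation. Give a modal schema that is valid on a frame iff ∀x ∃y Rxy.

□ψ → ◇ψ

A defining formula is □ψ → ◇ψ (the D axiom).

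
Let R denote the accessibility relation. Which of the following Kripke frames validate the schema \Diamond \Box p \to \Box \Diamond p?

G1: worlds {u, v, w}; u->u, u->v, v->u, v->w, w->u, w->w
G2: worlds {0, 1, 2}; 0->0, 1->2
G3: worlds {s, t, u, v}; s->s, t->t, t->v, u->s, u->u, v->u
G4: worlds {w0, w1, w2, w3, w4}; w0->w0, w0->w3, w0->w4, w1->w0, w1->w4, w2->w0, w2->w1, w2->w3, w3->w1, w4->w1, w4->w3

The schema corresponds to convergence: \forall x \forall y \forall z (Rxy \wedge Rxz \to \exists w (Ryw \wedge Rzw)).
G1: holds.
G2: fails — R12 and R12 but 2 and 2 have no common successor.
G3: fails — Rtv and Rtt but v and t have no common successor.
G4: fails — Rw0w0 and Rw0w3 but w0 and w3 have no common successor.

G1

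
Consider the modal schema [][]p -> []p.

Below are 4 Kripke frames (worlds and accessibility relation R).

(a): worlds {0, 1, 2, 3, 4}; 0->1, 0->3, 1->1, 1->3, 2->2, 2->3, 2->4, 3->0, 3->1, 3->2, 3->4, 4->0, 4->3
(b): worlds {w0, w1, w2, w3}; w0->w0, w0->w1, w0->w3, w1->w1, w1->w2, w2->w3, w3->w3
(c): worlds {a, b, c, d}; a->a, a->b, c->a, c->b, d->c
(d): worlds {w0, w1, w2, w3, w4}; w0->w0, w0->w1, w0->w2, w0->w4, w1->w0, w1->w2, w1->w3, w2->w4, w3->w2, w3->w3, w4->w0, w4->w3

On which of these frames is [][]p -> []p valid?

(a), (b)

This is the axiom for density; its first-order frame correspondent is forall x forall y (Rxy -> exists z (Rxz & Rzy)).
(a): condition met.
(b): condition met.
(c): fails — Rdc but no z with Rdz and Rzc.
(d): fails — Rw2w4 but no z with Rw2z and Rzw4.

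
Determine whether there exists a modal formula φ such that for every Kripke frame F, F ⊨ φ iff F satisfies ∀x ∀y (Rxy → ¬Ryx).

Not modally definable

Any modally definable frame class is closed under surjective bounded morphisms.
The 3-cycle (worlds 0,1,2 with 0→1→2→0) is asymmetric. Mapping every world to a single reflexive point • is a surjective bounded morphism, and the reflexive point is not asymmetric (R•• but asymmetry requires ¬R••).
So no modal formula (or set of formulas) defines exactly the asymmetric frames.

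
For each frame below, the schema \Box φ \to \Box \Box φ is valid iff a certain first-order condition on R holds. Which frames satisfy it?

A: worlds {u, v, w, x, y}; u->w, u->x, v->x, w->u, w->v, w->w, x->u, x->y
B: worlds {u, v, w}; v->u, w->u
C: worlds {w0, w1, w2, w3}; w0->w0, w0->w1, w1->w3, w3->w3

Frame correspondent (Sahlqvist): \forall x \forall y \forall z (Rxy \wedge Ryz \to Rxz) — i.e. transitivity.
A: fails — Rwu and Rux but not Rwx.
B: satisfies the condition.
C: fails — Rw0w1 and Rw1w3 but not Rw0w3.
Valid on: B.

B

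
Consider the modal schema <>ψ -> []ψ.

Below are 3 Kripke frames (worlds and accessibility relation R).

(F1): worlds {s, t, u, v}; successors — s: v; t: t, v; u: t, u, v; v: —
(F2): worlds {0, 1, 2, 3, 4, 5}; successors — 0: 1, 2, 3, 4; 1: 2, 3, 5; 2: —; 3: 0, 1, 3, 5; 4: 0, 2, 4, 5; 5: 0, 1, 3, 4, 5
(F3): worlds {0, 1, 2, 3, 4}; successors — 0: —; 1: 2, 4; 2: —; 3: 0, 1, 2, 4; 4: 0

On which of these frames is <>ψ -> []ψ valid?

none

Frame correspondent (Sahlqvist): forall x forall y forall z (Rxy & Rxz -> y = z) — i.e. partial functionality.
(F1): fails — t sees both t and v.
(F2): fails — 0 sees both 1 and 2.
(F3): fails — 1 sees both 2 and 4.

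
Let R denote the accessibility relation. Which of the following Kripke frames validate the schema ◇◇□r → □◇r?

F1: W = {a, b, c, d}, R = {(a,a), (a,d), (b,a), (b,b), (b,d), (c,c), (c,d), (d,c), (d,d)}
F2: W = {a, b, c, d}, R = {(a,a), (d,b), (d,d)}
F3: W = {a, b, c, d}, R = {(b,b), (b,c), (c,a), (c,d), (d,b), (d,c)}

F1

The schema corresponds to a generalized confluence (Geach) condition: ∀x ∀y ∀z ((xR²y ∧ xRz) → ∃w (yRw ∧ zRw)).
F1: satisfies the condition.
F2: fails — dR²b, dRb but no w with bRw and bRw.
F3: fails — bR²a, bRb but no w with aRw and bRw.
Valid on: F1.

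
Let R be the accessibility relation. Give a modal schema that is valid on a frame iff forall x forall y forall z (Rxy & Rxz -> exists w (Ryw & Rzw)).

◇□ψ → □◇ψ

This is convergence; the standard corresponding axiom is .2: ◇□ψ → □◇ψ.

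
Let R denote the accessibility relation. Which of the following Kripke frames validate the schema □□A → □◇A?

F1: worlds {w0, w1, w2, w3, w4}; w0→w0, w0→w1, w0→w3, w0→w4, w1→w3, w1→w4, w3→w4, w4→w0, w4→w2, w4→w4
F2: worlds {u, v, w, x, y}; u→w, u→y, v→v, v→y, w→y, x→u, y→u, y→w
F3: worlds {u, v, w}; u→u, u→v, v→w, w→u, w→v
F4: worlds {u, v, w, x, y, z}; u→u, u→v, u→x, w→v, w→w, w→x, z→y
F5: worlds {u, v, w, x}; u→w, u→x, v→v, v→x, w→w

F2, F3

This is the axiom for a generalized confluence (Geach) condition; its first-order frame correspondent is ∀x ∀z (xRz → ∃w (xR²w ∧ zRw)).
F1: fails — w4Rw2 but no w with w4R²w and w2Rw.
F2: holds.
F3: holds.
F4: fails — uRv but no t with uR²t and vRt.
F5: fails — uRx but no t with uR²t and xRt.
Valid on: F2, F3.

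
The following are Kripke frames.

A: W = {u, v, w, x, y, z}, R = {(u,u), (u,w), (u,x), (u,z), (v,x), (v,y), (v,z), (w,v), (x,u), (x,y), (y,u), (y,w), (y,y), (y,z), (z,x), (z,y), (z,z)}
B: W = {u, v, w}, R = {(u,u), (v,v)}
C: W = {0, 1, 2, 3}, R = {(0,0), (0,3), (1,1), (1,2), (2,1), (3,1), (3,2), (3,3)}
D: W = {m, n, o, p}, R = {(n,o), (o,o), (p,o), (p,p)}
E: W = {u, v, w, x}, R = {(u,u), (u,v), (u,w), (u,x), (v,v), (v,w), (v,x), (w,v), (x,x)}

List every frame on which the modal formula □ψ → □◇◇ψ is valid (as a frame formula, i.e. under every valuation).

B, C, D, E

The schema corresponds to a generalized confluence (Geach) condition: ∀x ∀z (xRz → ∃w (xRw ∧ zR²w)).
A: fails — wRv but no t with wRt and vR²t.
B: holds.
C: holds.
D: holds.
E: holds.
Valid on: B, C, D, E.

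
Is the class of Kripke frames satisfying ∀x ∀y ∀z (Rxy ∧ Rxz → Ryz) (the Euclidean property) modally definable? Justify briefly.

Yes — defined by ◇r → □◇r

Yes: it is the Euclidean property, defined by the 5 schema ◇r → □◇r.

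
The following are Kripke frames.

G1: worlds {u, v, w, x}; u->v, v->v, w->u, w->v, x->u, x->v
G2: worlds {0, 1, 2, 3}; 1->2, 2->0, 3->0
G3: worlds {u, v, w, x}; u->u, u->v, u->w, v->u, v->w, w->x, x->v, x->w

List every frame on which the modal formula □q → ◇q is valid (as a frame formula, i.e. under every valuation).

G1, G3

This is the axiom for seriality; its first-order frame correspondent is ∀x ∃y Rxy.
G1: satisfies the condition.
G2: fails — world 0 has no successor.
G3: satisfies the condition.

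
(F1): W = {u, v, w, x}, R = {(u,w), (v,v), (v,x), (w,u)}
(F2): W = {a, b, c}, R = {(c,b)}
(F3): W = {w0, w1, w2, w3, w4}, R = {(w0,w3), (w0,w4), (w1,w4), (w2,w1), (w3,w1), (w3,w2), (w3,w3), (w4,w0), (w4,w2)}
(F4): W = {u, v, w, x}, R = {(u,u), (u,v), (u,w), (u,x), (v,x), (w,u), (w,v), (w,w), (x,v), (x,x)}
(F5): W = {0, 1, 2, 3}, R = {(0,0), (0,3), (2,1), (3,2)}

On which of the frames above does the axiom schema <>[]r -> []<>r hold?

none

This is the axiom for convergence; its first-order frame correspondent is forall x forall y forall z (Rxy & Rxz -> exists w (Ryw & Rzw)).
(F1): fails — Rvx and Rvx but x and x have no common successor.
(F2): fails — Rcb and Rcb but b and b have no common successor.
(F3): fails — Rw3w1 and Rw3w2 but w1 and w2 have no common successor.
(F4): fails — Ruv and Ruw but v and w have no common successor.
(F5): fails — R00 and R03 but 0 and 3 have no common successor.
Valid on no frame.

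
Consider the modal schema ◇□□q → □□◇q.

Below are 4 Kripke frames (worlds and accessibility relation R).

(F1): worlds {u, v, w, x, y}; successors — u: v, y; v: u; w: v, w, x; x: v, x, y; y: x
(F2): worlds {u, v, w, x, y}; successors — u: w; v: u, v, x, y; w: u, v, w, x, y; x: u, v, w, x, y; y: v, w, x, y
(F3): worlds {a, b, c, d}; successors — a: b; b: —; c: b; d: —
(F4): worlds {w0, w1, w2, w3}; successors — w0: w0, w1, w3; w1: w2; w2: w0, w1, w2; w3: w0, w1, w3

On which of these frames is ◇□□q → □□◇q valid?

This is the axiom for a generalized confluence (Geach) condition; its first-order frame correspondent is ∀x ∀y ∀z ((xRy ∧ xR²z) → ∃w (yR²w ∧ zRw)).
(F1): fails — wRv, wR²v but no t with vR²t and vRt.
(F2): condition met.
(F3): condition met.
(F4): condition met.

(F2), (F3), (F4)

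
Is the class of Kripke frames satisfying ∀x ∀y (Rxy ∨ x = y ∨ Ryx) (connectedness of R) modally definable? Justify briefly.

No

If a class were modally definable it would be closed under disjoint unions (Goldblatt–Thomason).
Take 3 disjoint single-world reflexive frames: each is trivially connected, but their disjoint union has 3 worlds with no edge between distinct components, so it is not connected.
Hence connectedness of R is not modally definable.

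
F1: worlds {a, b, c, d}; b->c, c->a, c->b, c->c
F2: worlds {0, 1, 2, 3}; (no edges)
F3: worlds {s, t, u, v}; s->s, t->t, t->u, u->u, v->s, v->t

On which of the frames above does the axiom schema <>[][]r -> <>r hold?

F2, F3

The schema corresponds to a generalized confluence (Geach) condition: forall x forall y (xRy -> exists w (y R^2 w & xRw)).
F1: fails — cRa but no w with aR²w and cRw.
F2: holds.
F3: holds.
Valid on: F2, F3.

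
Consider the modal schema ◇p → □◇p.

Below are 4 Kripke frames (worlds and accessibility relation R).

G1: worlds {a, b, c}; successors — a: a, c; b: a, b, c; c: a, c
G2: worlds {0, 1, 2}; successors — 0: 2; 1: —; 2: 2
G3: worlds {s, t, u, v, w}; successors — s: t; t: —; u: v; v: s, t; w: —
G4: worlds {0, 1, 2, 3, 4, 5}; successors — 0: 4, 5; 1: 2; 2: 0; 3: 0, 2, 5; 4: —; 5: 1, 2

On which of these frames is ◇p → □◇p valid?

The schema corresponds to the Euclidean property: ∀x ∀y ∀z (Rxy ∧ Rxz → Ryz).
G1: fails — Rbc and Rbb but not Rcb.
G2: satisfies the condition.
G3: fails — Rst and Rst but not Rtt.
G4: fails — R04 and R04 but not R44.
Valid on: G2.

G2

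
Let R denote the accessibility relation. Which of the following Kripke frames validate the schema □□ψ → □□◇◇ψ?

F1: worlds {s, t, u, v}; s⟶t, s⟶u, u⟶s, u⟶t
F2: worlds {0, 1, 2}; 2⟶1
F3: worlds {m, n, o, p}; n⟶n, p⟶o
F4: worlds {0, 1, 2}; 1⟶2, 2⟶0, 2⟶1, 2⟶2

The schema corresponds to a generalized confluence (Geach) condition: ∀x ∀z (xR²z → ∃w (xR²w ∧ zR²w)).
F1: fails — sR²t but no w with sR²w and tR²w.
F2: holds.
F3: holds.
F4: fails — 1R²0 but no w with 1R²w and 0R²w.

F2, F3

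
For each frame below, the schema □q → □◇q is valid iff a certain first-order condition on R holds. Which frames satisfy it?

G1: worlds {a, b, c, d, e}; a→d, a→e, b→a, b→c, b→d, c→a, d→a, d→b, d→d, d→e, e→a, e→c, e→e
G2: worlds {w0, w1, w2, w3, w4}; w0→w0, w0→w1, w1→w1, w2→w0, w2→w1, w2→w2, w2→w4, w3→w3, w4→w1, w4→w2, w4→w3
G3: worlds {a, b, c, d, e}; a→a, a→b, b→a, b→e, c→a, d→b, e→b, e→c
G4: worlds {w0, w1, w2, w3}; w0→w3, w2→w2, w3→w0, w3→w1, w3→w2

G2

This is the axiom for a generalized confluence (Geach) condition; its first-order frame correspondent is ∀x ∀z (xRz → ∃w (xRw ∧ zRw)).
G1: fails — cRa but no w with cRw and aRw.
G2: condition met.
G3: fails — bRe but no w with bRw and eRw.
G4: fails — w0Rw3 but no w with w0Rw and w3Rw.
Valid on: G2.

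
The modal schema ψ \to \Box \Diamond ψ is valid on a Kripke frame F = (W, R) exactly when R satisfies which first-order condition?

Suppose ψ→□◇ψ is valid. Take Rxy and set V(ψ)={x}. Then ψ at x, so □◇ψ at x, so ◇ψ at y, so some z with Ryz has ψ; z=x, i.e. Ryx.
The converse is a direct semantic check.
So the correspondent is symmetry.

symmetry: \forall x \forall y (Rxy \to Ryx)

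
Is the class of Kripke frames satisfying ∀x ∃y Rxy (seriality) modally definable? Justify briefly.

Yes: it is seriality, defined by the D schema □r → ◇r.

Yes — defined by □r → ◇r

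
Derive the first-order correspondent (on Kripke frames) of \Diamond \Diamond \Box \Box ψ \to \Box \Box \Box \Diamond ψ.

\forall x \forall y \forall z ((x R^2 y \wedge x R^3 z) \to \exists w (y R^2 w \wedge zRw))

This is a Sahlqvist (Geach-type) schema ◇^2□^2ψ → □^3◇^1ψ.
Minimal-valuation argument: fix x; take any y with xR^2y and any z with xR^3z. Set V(ψ) to the set of worlds R-reachable from y in exactly 2 steps. Then □^2ψ holds at y, so the antecedent holds at x; validity forces ◇^1ψ at z, giving a w with zR^1w and yR^2w.
First-order correspondent: \forall x \forall y \forall z ((x R^2 y \wedge x R^3 z) \to \exists w (y R^2 w \wedge zRw)).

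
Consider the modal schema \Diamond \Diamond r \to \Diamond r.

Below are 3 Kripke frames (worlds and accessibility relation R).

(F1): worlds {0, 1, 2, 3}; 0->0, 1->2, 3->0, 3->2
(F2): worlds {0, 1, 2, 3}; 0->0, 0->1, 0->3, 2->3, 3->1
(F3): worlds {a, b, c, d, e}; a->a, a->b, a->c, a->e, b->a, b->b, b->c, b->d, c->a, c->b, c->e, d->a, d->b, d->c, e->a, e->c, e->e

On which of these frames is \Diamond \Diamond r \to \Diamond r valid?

Frame correspondent (Sahlqvist): \forall x \forall y \forall z (Rxy \wedge Ryz \to Rxz) — i.e. transitivity.
(F1): satisfies the condition.
(F2): fails — R23 and R31 but not R21.
(F3): fails — Rbc and Rce but not Rbe.
Valid on: (F1).

(F1)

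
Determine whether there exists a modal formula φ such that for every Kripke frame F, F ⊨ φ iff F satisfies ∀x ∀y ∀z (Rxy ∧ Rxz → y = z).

This is a Sahlqvist condition; the CD axiom ◇r → □r defines it.
Suppose ◇r→□r is valid. Take Rxy, Rxz and set V(r)={y}. Then ◇r at x, so □r at x, so r at z, i.e. z=y.

Definable; ◇r → □r defines it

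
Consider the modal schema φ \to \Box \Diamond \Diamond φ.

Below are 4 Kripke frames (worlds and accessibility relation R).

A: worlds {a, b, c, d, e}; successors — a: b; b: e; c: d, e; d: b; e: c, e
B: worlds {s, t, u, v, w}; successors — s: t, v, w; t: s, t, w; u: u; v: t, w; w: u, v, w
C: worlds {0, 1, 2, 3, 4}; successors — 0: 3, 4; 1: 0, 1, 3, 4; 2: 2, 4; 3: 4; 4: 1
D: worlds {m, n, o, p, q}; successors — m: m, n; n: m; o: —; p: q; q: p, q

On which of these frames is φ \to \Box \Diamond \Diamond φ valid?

The schema corresponds to a generalized confluence (Geach) condition: \forall x \forall z (xRz \to \exists w (x = w \wedge z R^2 w)).
A: fails — aRb but no w with a=w and bR²w.
B: fails — sRw but no w* with s=w* and wR²w*.
C: fails — 0R3 but no w with 0=w and 3R²w.
D: satisfies the condition.

D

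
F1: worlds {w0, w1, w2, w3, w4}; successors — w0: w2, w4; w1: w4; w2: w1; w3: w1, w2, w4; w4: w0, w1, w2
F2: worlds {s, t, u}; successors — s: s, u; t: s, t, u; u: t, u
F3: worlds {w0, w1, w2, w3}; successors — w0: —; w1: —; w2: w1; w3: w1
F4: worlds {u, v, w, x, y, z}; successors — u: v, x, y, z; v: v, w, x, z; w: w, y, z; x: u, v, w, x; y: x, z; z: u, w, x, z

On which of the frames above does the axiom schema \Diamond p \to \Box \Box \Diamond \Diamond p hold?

F2, F3

The schema corresponds to a generalized confluence (Geach) condition: \forall x \forall y \forall z ((xRy \wedge x R^2 z) \to \exists w (y = w \wedge z R^2 w)).
F1: fails — w0Rw2, w0R²w2 but no w with w2=w and w2R²w.
F2: ✓.
F3: ✓.
F4: fails — uRv, uR²w but no t with v=t and wR²t.
Valid on: F2, F3.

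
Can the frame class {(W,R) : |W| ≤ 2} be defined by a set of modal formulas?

Modal frame validity is preserved under disjoint unions.
Any modal formula valid on each of 3 disjoint one-world frames is valid on their disjoint union (validity is preserved under disjoint unions). Each one-world frame has |W|=1≤2, but the union has |W|=3.
Hence having at most 2 worlds is not modally definable.

No — not modally definable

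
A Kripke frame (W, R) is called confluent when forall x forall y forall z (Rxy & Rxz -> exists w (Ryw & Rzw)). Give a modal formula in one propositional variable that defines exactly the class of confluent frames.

A defining formula is ◇□s → □◇s (the .2 axiom).
Suppose ◇□s→□◇s is valid. Take Rxy, Rxz and set V(s)={w : Ryw}. Then □s at y so ◇□s at x, so □◇s at x, so ◇s at z, giving w with Rzw and Ryw.

◇□s → □◇s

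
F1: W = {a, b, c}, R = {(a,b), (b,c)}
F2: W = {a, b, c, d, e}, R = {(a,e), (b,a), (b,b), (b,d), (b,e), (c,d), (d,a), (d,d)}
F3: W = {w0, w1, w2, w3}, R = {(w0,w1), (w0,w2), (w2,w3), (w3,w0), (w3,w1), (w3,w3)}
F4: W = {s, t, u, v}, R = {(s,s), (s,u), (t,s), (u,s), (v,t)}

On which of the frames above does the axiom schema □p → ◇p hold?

F4

Frame correspondent (Sahlqvist): ∀x ∃y Rxy — i.e. seriality.
F1: fails — world c has no successor.
F2: fails — world e has no successor.
F3: fails — world w1 has no successor.
F4: ✓.
Valid on: F4.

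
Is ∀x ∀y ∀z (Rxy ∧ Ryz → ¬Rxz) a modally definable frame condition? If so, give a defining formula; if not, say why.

Any modally definable frame class is closed under surjective bounded morphisms.
The 7-cycle (worlds w0,w1,w2,w3,w4,w5,w6 with w0→w1→w2→w3→w4→w5→w6→w0) is intransitive. Mapping every world to a single reflexive point • is a surjective bounded morphism; the reflexive point is not intransitive (R••∧R•• but R••).
Hence intransitivity is not modally definable.

Not modally definable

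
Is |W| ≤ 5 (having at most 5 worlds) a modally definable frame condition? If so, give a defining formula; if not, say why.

If a class were modally definable it would be closed under disjoint unions (Goldblatt–Thomason).
Any modal formula valid on each of 6 disjoint one-world frames is valid on their disjoint union (validity is preserved under disjoint unions). Each one-world frame has |W|=1≤5, but the union has |W|=6.
So the class is not modally definable.

No — not modally definable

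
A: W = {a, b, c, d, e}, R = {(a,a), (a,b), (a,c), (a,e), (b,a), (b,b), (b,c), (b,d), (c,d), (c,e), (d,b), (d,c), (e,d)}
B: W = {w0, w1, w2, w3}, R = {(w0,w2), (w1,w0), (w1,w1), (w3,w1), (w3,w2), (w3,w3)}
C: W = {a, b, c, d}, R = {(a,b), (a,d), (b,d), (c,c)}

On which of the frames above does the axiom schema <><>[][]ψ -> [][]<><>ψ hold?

This is the axiom for a generalized confluence (Geach) condition; its first-order frame correspondent is forall x forall y forall z ((x R^2 y & x R^2 z) -> exists w (y R^2 w & z R^2 w)).
A: satisfies the condition.
B: fails — w1R²w0, w1R²w0 but no w with w0R²w and w0R²w.
C: fails — aR²d, aR²d but no w with dR²w and dR²w.
Valid on: A.

A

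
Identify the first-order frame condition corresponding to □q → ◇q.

seriality: ∀x ∃y Rxy

Suppose □q→◇q is valid. At any x set V(q)=W. Then □q at x, so ◇q at x, so x has a successor.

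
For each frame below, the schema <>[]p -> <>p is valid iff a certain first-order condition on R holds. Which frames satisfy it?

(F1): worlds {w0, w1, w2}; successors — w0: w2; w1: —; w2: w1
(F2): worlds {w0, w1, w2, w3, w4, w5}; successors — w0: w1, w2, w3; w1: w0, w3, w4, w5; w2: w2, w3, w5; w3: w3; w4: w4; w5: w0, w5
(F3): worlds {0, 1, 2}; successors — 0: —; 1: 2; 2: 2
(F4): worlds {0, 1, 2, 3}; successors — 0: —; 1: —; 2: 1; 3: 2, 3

(F3)

The schema corresponds to a generalized confluence (Geach) condition: forall x forall y (xRy -> exists w (yRw & xRw)).
(F1): fails — w0Rw2 but no w with w2Rw and w0Rw.
(F2): fails — w5Rw0 but no w with w0Rw and w5Rw.
(F3): condition met.
(F4): fails — 2R1 but no w with 1Rw and 2Rw.
Valid on: (F3).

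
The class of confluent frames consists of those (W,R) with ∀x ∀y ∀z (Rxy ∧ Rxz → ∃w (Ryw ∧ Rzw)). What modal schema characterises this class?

A defining formula is ◇□q → □◇q (the .2 axiom).
Suppose ◇□q→□◇q is valid. Take Rxy, Rxz and set V(q)={w : Ryw}. Then □q at y so ◇□q at x, so □◇q at x, so ◇q at z, giving w with Rzw and Ryw.

◇□q → □◇q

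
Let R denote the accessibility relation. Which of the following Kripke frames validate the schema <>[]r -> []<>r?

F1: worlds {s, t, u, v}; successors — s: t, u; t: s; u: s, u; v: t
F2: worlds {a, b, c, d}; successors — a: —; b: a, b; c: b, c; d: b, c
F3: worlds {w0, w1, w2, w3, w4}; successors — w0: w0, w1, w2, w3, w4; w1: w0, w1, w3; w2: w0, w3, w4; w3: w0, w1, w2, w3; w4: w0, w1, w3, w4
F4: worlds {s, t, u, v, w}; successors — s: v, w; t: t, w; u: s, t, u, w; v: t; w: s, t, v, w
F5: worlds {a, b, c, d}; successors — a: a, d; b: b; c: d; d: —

F1, F3

Frame correspondent (Sahlqvist): forall x forall y forall z (Rxy & Rxz -> exists w (Ryw & Rzw)) — i.e. convergence.
F1: ✓.
F2: fails — Rbb and Rba but b and a have no common successor.
F3: ✓.
F4: fails — Rwv and Rws but v and s have no common successor.
F5: fails — Raa and Rad but a and d have no common successor.
Valid on: F1, F3.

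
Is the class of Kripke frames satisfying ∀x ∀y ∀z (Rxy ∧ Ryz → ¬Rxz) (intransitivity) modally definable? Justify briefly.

Any modally definable frame class is closed under surjective bounded morphisms.
The 3-cycle (worlds s,t,u with s→t→u→s) is intransitive. Mapping every world to a single reflexive point • is a surjective bounded morphism; the reflexive point is not intransitive (R••∧R•• but R••).
Hence intransitivity is not modally definable.

No — not modally definable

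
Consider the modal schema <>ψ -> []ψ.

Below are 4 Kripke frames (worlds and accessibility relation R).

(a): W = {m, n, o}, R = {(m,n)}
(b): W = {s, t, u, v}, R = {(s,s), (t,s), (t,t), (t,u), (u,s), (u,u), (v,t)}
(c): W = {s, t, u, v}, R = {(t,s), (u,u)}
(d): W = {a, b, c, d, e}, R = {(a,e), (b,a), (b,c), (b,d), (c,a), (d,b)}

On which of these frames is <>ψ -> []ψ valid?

The schema corresponds to partial functionality: forall x forall y forall z (Rxy & Rxz -> y = z).
(a): holds.
(b): fails — t sees both s and t.
(c): holds.
(d): fails — b sees both a and c.

(a), (c)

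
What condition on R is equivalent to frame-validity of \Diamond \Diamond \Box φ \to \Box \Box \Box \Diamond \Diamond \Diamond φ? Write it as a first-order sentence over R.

\forall x \forall y \forall z ((x R^2 y \wedge x R^3 z) \to \exists w (yRw \wedge z R^3 w))

This is a Sahlqvist (Geach-type) schema ◇^2□^1φ → □^3◇^3φ.
Minimal-valuation argument: fix x; take any y with xR^2y and any z with xR^3z. Set V(φ) to the set of worlds R-reachable from y in exactly 1 step. Then □^1φ holds at y, so the antecedent holds at x; validity forces ◇^3φ at z, giving a w with zR^3w and yR^1w.
First-order correspondent: \forall x \forall y \forall z ((x R^2 y \wedge x R^3 z) \to \exists w (yRw \wedge z R^3 w)).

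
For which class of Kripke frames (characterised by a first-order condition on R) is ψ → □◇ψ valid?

symmetry

Suppose ψ→□◇ψ is valid. Take Rxy and set V(ψ)={x}. Then ψ at x, so □◇ψ at x, so ◇ψ at y, so some z with Ryz has ψ; z=x, i.e. Ryx.
The converse is a direct semantic check.
So the correspondent is symmetry.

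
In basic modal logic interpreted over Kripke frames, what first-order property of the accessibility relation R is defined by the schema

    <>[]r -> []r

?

the Euclidean property: forall x forall y forall z (Rxy & Rxz -> Ryz)

Replacing r by ¬r and contraposing gives the equivalent schema ◇r → □◇r.
Suppose ◇r→□◇r is valid. Take Rxy, Rxz and set V(r)={y}. Then ◇r at x, so □◇r at x, so ◇r at z, so some w with Rzw has r; w=y, i.e. Rzy. By symmetry of the argument, Ryz.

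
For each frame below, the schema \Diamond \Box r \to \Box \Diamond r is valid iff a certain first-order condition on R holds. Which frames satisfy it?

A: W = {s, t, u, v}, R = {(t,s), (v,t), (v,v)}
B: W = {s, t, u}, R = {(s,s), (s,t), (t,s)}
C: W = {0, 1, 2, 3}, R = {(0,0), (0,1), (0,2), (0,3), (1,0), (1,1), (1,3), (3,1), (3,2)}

This is the axiom for convergence; its first-order frame correspondent is \forall x \forall y \forall z (Rxy \wedge Rxz \to \exists w (Ryw \wedge Rzw)).
A: fails — Rts and Rts but s and s have no common successor.
B: holds.
C: fails — R00 and R02 but 0 and 2 have no common successor.
Valid on: B.

B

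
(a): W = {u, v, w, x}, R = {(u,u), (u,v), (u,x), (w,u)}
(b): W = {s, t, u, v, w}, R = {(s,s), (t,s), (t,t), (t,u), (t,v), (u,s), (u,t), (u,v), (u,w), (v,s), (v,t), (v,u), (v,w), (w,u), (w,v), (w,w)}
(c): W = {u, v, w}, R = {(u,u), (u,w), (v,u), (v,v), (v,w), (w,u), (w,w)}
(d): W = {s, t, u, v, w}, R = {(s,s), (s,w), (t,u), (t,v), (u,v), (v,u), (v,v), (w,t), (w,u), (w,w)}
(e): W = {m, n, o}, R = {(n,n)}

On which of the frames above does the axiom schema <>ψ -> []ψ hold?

The schema corresponds to partial functionality: forall x forall y forall z (Rxy & Rxz -> y = z).
(a): fails — u sees both u and v.
(b): fails — t sees both s and t.
(c): fails — u sees both u and w.
(d): fails — s sees both s and w.
(e): holds.

(e)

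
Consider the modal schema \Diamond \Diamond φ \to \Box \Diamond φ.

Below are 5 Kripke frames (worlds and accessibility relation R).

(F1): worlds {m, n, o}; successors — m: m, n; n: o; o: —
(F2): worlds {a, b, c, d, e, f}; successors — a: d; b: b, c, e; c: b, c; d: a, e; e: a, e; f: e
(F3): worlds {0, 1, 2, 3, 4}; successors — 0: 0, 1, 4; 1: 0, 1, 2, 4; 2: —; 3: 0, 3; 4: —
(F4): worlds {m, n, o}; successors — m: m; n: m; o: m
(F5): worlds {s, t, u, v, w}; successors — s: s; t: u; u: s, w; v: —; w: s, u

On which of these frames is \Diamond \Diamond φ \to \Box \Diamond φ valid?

(F4)

Frame correspondent (Sahlqvist): \forall x \forall y \forall z ((x R^2 y \wedge xRz) \to \exists w (y = w \wedge zRw)) — i.e. a generalized confluence (Geach) condition.
(F1): fails — mR²m, mRn but no w with m=w and nRw.
(F2): fails — bR²a, bRb but no w with a=w and bRw.
(F3): fails — 0R²0, 0R4 but no w with 0=w and 4Rw.
(F4): satisfies the condition.
(F5): fails — uR²u, uRs but no w* with u=w* and sRw*.
Valid on: (F4).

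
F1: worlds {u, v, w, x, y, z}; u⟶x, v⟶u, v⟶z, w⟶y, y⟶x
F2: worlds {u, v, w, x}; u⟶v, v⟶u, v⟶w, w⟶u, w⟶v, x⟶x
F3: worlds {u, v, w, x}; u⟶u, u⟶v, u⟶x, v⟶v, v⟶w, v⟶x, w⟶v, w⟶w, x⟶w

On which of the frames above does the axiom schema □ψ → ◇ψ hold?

Frame correspondent (Sahlqvist): ∀x ∃y Rxy — i.e. seriality.
F1: fails — world x has no successor.
F2: satisfies the condition.
F3: satisfies the condition.

F2, F3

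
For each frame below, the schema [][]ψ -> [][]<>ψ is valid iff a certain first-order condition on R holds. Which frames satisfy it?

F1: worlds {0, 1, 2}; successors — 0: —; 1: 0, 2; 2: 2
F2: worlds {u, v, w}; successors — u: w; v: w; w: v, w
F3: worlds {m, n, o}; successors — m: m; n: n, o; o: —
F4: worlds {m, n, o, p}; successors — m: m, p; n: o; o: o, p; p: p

F1, F2, F4

This is the axiom for a generalized confluence (Geach) condition; its first-order frame correspondent is forall x forall z (x R^2 z -> exists w (x R^2 w & zRw)).
F1: ✓.
F2: ✓.
F3: fails — nR²o but no w with nR²w and oRw.
F4: ✓.
Valid on: F1, F2, F4.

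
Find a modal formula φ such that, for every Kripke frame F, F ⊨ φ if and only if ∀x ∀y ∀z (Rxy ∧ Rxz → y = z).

◇q → □q

The condition is partial functionality. The CD schema ◇q → □q defines it.
Suppose ◇q→□q is valid. Take Rxy, Rxz and set V(q)={y}. Then ◇q at x, so □q at x, so q at z, i.e. z=y.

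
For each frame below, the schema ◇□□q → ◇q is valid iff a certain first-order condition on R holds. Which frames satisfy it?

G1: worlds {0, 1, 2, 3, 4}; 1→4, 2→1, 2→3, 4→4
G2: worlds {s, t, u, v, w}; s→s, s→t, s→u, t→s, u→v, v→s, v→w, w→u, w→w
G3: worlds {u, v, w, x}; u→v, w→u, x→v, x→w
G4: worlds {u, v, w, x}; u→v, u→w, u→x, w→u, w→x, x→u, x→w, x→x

none

This is the axiom for a generalized confluence (Geach) condition; its first-order frame correspondent is ∀x ∀y (xRy → ∃w (yR²w ∧ xRw)).
G1: fails — 2R1 but no w with 1R²w and 2Rw.
G2: fails — uRv but no w* with vR²w* and uRw*.
G3: fails — uRv but no t with vR²t and uRt.
G4: fails — uRv but no t with vR²t and uRt.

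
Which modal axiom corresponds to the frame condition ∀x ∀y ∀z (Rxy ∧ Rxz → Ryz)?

A defining formula is ◇q → □◇q (the 5 axiom).
Suppose ◇q→□◇q is valid. Take Rxy, Rxz and set V(q)={y}. Then ◇q at x, so □◇q at x, so ◇q at z, so some w with Rzw has q; w=y, i.e. Rzy. By symmetry of the argument, Ryz.

◇q → □◇q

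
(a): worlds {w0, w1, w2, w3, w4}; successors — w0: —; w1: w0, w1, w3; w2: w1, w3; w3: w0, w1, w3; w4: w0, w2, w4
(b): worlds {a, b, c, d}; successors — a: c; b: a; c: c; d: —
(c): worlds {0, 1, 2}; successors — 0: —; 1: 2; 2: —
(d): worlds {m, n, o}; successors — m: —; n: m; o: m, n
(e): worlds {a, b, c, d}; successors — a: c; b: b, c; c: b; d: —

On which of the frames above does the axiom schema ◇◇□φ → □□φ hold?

This is the axiom for a generalized confluence (Geach) condition; its first-order frame correspondent is ∀x ∀y ∀z ((xR²y ∧ xR²z) → ∃w (yRw ∧ z = w)).
(a): fails — w1R²w0, w1R²w0 but no w with w0Rw and w0=w.
(b): satisfies the condition.
(c): satisfies the condition.
(d): fails — oR²m, oR²m but no w with mRw and m=w.
(e): fails — bR²c, bR²c but no w with cRw and c=w.

(b), (c)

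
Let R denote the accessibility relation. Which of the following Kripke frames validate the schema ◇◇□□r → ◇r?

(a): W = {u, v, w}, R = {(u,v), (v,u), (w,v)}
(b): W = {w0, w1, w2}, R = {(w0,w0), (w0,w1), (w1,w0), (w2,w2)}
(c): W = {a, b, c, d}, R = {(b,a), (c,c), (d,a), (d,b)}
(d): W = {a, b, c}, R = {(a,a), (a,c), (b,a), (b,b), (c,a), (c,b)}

The schema corresponds to a generalized confluence (Geach) condition: ∀x ∀y (xR²y → ∃w (yR²w ∧ xRw)).
(a): fails — uR²u but no t with uR²t and uRt.
(b): condition met.
(c): fails — dR²a but no w with aR²w and dRw.
(d): condition met.

(b), (d)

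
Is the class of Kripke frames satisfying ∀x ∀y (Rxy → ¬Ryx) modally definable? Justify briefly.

Not definable by any modal formula

Modal frame validity is preserved under surjective bounded morphisms.
The 5-cycle (worlds 0,1,2,3,4 with 0→1→2→3→4→0) is asymmetric. Mapping every world to a single reflexive point • is a surjective bounded morphism, and the reflexive point is not asymmetric (R•• but asymmetry requires ¬R••).
So no modal formula (or set of formulas) defines exactly the asymmetric frames.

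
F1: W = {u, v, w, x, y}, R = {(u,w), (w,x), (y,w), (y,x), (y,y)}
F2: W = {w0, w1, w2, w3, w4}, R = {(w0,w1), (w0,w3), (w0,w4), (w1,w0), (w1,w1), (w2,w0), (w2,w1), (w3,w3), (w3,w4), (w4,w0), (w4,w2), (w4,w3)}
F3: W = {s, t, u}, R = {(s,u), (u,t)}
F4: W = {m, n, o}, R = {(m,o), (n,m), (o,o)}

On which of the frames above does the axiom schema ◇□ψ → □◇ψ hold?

F4

This is the axiom for convergence; its first-order frame correspondent is ∀x ∀y ∀z (Rxy ∧ Rxz → ∃w (Ryw ∧ Rzw)).
F1: fails — Rwx and Rwx but x and x have no common successor.
F2: fails — Rw0w1 and Rw0w3 but w1 and w3 have no common successor.
F3: fails — Rut and Rut but t and t have no common successor.
F4: ✓.
Valid on: F4.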